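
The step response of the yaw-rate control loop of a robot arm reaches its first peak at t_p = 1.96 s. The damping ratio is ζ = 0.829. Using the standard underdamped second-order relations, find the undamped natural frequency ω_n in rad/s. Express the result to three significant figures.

ω_n ≈ 2.87 rad/s

Peak time t_p = π/ω_d, so ω_d = π/t_p = π/1.96 = 1.60 rad/s.
ω_n = ω_d/√(1−ζ²) = 1.60/√0.313 = 2.87 rad/s.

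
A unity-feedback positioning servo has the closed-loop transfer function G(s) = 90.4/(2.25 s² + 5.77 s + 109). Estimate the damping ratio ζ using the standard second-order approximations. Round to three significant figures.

Dividing through by 2.25: denominator becomes s² + 2.564 s + 48.44.
So ω_n = √48.44 = 6.96 rad/s and ζ = 2.564/(2·6.96) = 0.184.

ζ ≈ 0.184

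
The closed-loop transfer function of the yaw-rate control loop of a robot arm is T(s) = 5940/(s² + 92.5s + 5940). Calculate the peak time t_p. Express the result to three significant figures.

Matching coefficients with s² + 2ζω_n s + ω_n² gives ω_n² = 5940 ⇒ ω_n = 77.1 rad/s, and ζ = 92.5/(2ω_n) = 0.600.
ω_d = 77.1·√(1 − 0.600²) = 61.7 rad/s. Then t_p = π/ω_d = 0.0510 s.

t_p ≈ 0.0510 s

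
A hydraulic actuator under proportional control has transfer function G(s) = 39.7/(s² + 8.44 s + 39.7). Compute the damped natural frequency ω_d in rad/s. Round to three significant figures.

ω_n = √39.7 = 6.30 rad/s; ζ = 8.44/(2·6.30) = 0.670.
The damped frequency ω_d = ω_n√(1−ζ²) = 4.68 rad/s.

ω_d ≈ 4.68 rad/s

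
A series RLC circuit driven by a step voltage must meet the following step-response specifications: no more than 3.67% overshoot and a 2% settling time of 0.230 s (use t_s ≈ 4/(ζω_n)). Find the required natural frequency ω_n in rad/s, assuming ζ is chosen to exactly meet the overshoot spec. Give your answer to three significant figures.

ω_n ≈ 24.0 rad/s

ζ = −ln(OS)/√(π² + (ln OS)²). With OS = 0.0367, ln OS = −3.305 and ζ = 3.305/4.560 = 0.725.
From t_s ≈ 4/(ζω_n): ω_n = 4/(ζ·t_s) = 4/(0.725·0.230) = 24.0 rad/s.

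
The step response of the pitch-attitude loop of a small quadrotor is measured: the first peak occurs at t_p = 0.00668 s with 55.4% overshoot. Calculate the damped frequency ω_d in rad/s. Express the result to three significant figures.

t_p = π/ω_d, so ω_d = π/0.00668 = 470 rad/s.

ω_d ≈ 470 rad/s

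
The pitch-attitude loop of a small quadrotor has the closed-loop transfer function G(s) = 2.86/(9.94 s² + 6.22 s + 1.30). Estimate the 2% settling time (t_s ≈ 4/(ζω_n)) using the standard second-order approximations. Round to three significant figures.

Dividing through by 9.94: denominator becomes s² + 0.6258 s + 0.1308.
So ω_n = √0.1308 = 0.362 rad/s and ζ = 0.6258/(2·0.362) = 0.865.
t_s ≈ 4/(ζω_n) = 12.8 s.

t_s ≈ 12.8 s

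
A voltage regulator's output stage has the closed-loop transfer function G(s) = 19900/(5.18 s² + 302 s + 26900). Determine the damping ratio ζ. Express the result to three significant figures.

ζ ≈ 0.405

Dividing through by 5.18: denominator becomes s² + 58.30 s + 5193.
So ω_n = √5193 = 72.1 rad/s and ζ = 58.30/(2·72.1) = 0.405.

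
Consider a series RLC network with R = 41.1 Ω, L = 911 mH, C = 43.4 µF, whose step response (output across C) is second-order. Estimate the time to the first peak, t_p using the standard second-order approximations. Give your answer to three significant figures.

t_p ≈ 0.0200 s

For a series RLC circuit (capacitor voltage as output), ω_n = 1/√(LC) = 1/√(911 mH · 43.4 µF) = 159 rad/s.
ζ = (R/2)·√(C/L) = (41.1/2)·√(43.4 µF/911 mH) = 0.142.
ω_d = 159·√(1 − 0.142²) = 157 rad/s. t_p = π/ω_d = 0.0200 s.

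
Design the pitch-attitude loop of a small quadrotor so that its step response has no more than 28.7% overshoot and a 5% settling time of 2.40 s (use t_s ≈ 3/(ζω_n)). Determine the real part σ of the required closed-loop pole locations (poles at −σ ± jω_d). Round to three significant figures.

σ ≈ 1.25

The settling-time spec alone fixes σ = ζω_n = 3/t_s = 3/2.40 = 1.25.
(Overshoot then fixes ζ = 0.369 and hence ω_d = σ·√(1−ζ²)/ζ = 3.15 rad/s.)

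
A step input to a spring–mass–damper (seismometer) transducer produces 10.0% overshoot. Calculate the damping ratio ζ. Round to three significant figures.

From %OS = 100·exp(−πζ/√(1−ζ²)), invert to get ζ = −ln(OS)/√(π² + ln²(OS)) with OS = 0.100.
−ln 0.100 = 2.303, so ζ = 2.303/√(π² + 5.302) = 0.591.

ζ ≈ 0.591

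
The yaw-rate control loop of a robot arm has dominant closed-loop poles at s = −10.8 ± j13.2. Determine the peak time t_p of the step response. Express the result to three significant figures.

t_p ≈ 0.238 s

t_p = π/ω_d with ω_d = 13.2 (the imaginary part), so t_p = 0.238 s.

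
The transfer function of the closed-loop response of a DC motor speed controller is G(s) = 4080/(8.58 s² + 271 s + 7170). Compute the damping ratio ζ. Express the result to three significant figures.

ζ ≈ 0.546

Dividing through by 8.58: denominator becomes s² + 31.59 s + 835.7.
So ω_n = √835.7 = 28.9 rad/s and ζ = 31.59/(2·28.9) = 0.546.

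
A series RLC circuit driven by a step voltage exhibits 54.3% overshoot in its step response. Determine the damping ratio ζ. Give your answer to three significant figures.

ζ ≈ 0.191

ζ = −ln(OS)/√(π² + (ln OS)²). With OS = 0.543, ln OS = −0.6106 and ζ = 0.6106/3.200 = 0.191.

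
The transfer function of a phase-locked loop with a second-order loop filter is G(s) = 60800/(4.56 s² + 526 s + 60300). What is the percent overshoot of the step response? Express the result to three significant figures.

%OS ≈ 16.2%

Dividing through by 4.56: denominator becomes s² + 115.4 s + 13220.
So ω_n = √13220 = 115 rad/s and ζ = 115.4/(2·115) = 0.502.
%OS = 100·exp(−πζ/√(1−ζ²)) = 16.2%.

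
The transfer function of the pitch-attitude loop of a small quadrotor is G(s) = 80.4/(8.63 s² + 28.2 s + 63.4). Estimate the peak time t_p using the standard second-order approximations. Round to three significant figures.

t_p ≈ 1.45 s

Dividing through by 8.63: denominator becomes s² + 3.268 s + 7.346.
So ω_n = √7.346 = 2.71 rad/s and ζ = 3.268/(2·2.71) = 0.603.
ω_d = ω_n√(1−ζ²) = 2.16 rad/s. t_p = π/ω_d = 1.45 s.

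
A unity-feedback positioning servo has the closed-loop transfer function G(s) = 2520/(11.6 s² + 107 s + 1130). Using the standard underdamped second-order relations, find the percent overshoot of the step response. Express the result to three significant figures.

%OS ≈ 19.0%

Dividing through by 11.6: denominator becomes s² + 9.224 s + 97.41.
So ω_n = √97.41 = 9.87 rad/s and ζ = 9.224/(2·9.87) = 0.467.
%OS = 100·exp(−πζ/√(1−ζ²)) = 19.0%.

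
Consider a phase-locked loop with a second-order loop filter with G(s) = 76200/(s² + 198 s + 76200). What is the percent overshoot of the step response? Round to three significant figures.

%OS ≈ 29.9%

Matching coefficients with s² + 2ζω_n s + ω_n² gives ω_n² = 76200 ⇒ ω_n = 276 rad/s, and ζ = 198/(2ω_n) = 0.359.
Overshoot: exp(−π·0.359/√(1−0.359²)) = 0.299, i.e. 29.9%.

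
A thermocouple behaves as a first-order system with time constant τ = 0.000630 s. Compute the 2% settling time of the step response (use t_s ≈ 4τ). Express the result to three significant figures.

t_s ≈ 4τ = 0.00252 s.

t_s ≈ 0.00252 s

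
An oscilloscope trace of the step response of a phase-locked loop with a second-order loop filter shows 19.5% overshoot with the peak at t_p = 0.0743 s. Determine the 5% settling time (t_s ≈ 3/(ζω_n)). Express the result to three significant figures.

t_s ≈ 0.136 s

The overshoot fixes ζ = −ln(OS)/√(π²+ln²(OS)) = 0.462.
From t_p = π/ω_d, ω_d = π/0.0743 = 42.3 rad/s, so ω_n = ω_d/√(1−ζ²) = 47.7 rad/s.
t_s ≈ 3/(ζω_n) = 3/(0.462·47.7) = 0.136 s.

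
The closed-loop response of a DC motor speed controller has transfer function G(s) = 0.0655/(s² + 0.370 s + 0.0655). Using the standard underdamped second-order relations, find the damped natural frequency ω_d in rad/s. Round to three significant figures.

ω_d ≈ 0.177 rad/s

Matching coefficients with s² + 2ζω_n s + ω_n² gives ω_n² = 0.0655 ⇒ ω_n = 0.256 rad/s, and ζ = 0.370/(2ω_n) = 0.723.
ω_d = 0.256·√(1 − 0.723²) = 0.177 rad/s.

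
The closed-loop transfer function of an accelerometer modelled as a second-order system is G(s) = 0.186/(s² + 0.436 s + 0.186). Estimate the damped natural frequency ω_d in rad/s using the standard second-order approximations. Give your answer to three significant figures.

ω_d ≈ 0.372 rad/s

Matching coefficients with s² + 2ζω_n s + ω_n² gives ω_n² = 0.186 ⇒ ω_n = 0.431 rad/s, and ζ = 0.436/(2ω_n) = 0.505.
ω_d = 0.431·√(1 − 0.505²) = 0.372 rad/s.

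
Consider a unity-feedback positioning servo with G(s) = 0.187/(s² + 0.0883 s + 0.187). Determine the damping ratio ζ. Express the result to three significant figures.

Matching coefficients with s² + 2ζω_n s + ω_n² gives ω_n² = 0.187 ⇒ ω_n = 0.432 rad/s, and ζ = 0.0883/(2ω_n) = 0.102.

ζ ≈ 0.102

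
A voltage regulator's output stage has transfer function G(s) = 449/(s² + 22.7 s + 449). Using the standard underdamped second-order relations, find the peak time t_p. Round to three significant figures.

ω_n = √449 = 21.2 rad/s; ζ = 22.7/(2·21.2) = 0.536.
ω_d = ω_n√(1−ζ²) = 17.9 rad/s. Then t_p = π/ω_d = 0.176 s.

t_p ≈ 0.176 s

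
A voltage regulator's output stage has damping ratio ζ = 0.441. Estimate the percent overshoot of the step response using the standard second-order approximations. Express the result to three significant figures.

For an underdamped second-order system, %OS = 100·exp(−πζ/√(1−ζ²)).
πζ/√(1−ζ²) = π·0.441/√(1−0.194) = 1.544, so %OS = 100·e^(−1.544) = 21.4%.

%OS ≈ 21.4%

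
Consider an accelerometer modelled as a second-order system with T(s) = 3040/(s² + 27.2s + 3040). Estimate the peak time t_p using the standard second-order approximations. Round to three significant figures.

Matching coefficients with s² + 2ζω_n s + ω_n² gives ω_n² = 3040 ⇒ ω_n = 55.1 rad/s, and ζ = 27.2/(2ω_n) = 0.247.
ω_d = 55.1·√(1 − 0.247²) = 53.4 rad/s. Then t_p = π/ω_d = 0.0588 s.

t_p ≈ 0.0588 s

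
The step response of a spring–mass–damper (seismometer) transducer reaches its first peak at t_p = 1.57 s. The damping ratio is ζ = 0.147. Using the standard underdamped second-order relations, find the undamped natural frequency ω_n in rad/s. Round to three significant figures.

ω_n ≈ 2.02 rad/s

Peak time t_p = π/ω_d, so ω_d = π/t_p = π/1.57 = 2.00 rad/s.
ω_n = ω_d/√(1−ζ²) = 2.00/√0.978 = 2.02 rad/s.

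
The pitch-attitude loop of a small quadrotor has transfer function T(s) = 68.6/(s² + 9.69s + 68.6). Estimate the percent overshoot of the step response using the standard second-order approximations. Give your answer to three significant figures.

Matching coefficients with s² + 2ζω_n s + ω_n² gives ω_n² = 68.6 ⇒ ω_n = 8.28 rad/s, and ζ = 9.69/(2ω_n) = 0.585.
%OS = 100·exp(−πζ/√(1−ζ²)) = 10.4%.

%OS ≈ 10.4%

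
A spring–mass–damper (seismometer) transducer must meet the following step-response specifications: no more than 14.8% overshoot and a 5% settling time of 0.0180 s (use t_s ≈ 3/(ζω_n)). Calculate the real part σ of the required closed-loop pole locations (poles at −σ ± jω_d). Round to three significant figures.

σ ≈ 167

The settling-time spec alone fixes σ = ζω_n = 3/t_s = 3/0.0180 = 167.
(Overshoot then fixes ζ = 0.520 and hence ω_d = σ·√(1−ζ²)/ζ = 274 rad/s.)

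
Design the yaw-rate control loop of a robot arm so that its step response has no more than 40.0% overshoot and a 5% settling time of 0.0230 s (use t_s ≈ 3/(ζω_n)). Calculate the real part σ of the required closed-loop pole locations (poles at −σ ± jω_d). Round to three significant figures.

σ ≈ 130

The settling-time spec alone fixes σ = ζω_n = 3/t_s = 3/0.0230 = 130.
(Overshoot then fixes ζ = 0.280 and hence ω_d = σ·√(1−ζ²)/ζ = 447 rad/s.)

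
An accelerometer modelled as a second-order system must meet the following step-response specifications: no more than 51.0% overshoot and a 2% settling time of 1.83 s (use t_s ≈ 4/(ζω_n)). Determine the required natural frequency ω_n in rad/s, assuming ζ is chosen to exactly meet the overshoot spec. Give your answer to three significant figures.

Inverting the overshoot relation: ζ = |ln 0.510|/√(π² + ln²0.510) = 0.210.
From t_s ≈ 4/(ζω_n): ω_n = 4/(ζ·t_s) = 4/(0.210·1.83) = 10.4 rad/s.

ω_n ≈ 10.4 rad/s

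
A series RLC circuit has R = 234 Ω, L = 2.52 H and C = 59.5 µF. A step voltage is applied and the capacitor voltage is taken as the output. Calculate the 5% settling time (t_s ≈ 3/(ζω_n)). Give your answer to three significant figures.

For a series RLC circuit (capacitor voltage as output), ω_n = 1/√(LC) = 1/√(2.52 H · 59.5 µF) = 81.7 rad/s.
ζ = (R/2)·√(C/L) = (234/2)·√(59.5 µF/2.52 H) = 0.569.
t_s ≈ 3/(ζω_n) = 0.0646 s.

t_s ≈ 0.0646 s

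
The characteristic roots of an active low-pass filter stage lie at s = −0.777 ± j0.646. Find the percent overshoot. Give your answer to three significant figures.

The poles are at −σ ± jω_d with σ = 0.777 and ω_d = 0.646, so ω_n = √(σ²+ω_d²) = 1.01 rad/s and ζ = σ/ω_n = 0.769.
%OS = 100 e^{−πζ/√(1−ζ²)} with ζ = 0.769 gives 2.29%.

%OS ≈ 2.29%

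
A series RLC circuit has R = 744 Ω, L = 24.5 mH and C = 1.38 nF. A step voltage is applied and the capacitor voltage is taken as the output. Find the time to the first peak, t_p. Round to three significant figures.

For a series RLC circuit (capacitor voltage as output), ω_n = 1/√(LC) = 1/√(24.5 mH · 1.38 nF) = 172000 rad/s.
ζ = (R/2)·√(C/L) = (744/2)·√(1.38 nF/24.5 mH) = 0.0883.
ω_d = ω_n√(1−ζ²) = 171000 rad/s. t_p = π/ω_d = 0.0000183 s.

t_p ≈ 0.0000183 s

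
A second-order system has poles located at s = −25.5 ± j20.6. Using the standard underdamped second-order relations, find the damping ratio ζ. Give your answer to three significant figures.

The poles are at −σ ± jω_d with σ = 25.5 and ω_d = 20.6, so ω_n = √(σ²+ω_d²) = 32.8 rad/s and ζ = σ/ω_n = 0.778.

ζ ≈ 0.778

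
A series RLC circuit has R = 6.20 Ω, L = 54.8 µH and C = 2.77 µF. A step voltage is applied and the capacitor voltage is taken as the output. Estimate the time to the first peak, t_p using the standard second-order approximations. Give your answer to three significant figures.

t_p ≈ 0.0000540 s

For a series RLC circuit (capacitor voltage as output), ω_n = 1/√(LC) = 1/√(54.8 µH · 2.77 µF) = 81200 rad/s.
ζ = (R/2)·√(C/L) = (6.20/2)·√(2.77 µF/54.8 µH) = 0.697.
ω_d = 81200·√(1 − 0.697²) = 58200 rad/s. t_p = π/ω_d = 0.0000540 s.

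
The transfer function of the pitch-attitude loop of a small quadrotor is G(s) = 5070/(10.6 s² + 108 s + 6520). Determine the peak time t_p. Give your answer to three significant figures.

t_p ≈ 0.129 s

Dividing through by 10.6: denominator becomes s² + 10.19 s + 615.1.
So ω_n = √615.1 = 24.8 rad/s and ζ = 10.19/(2·24.8) = 0.205.
ω_d = ω_n√(1−ζ²) = 24.3 rad/s. t_p = π/ω_d = 0.129 s.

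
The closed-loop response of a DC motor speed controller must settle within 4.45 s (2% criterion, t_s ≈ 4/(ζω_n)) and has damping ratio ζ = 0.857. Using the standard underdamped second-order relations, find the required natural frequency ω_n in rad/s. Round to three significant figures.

Rearranging t_s ≈ 4/(ζω_n) gives ω_n = 4/(ζ·t_s) = 4/(0.857 × 4.45) = 1.05 rad/s.

ω_n ≈ 1.05 rad/s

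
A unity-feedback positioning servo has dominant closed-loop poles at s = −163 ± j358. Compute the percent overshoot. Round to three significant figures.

|pole| = ω_n = √(163² + 358²) = 393 rad/s; ζ = cos θ = σ/ω_n = 0.414.
Overshoot: exp(−π·0.414/√(1−0.414²)) = 0.239, i.e. 23.9%.

%OS ≈ 23.9%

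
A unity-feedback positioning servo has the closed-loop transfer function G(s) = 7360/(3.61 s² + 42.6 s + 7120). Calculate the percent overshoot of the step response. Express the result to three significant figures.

%OS ≈ 65.6%

Dividing through by 3.61: denominator becomes s² + 11.80 s + 1972.
So ω_n = √1972 = 44.4 rad/s and ζ = 11.80/(2·44.4) = 0.133.
%OS = 100·exp(−πζ/√(1−ζ²)) = 65.6%.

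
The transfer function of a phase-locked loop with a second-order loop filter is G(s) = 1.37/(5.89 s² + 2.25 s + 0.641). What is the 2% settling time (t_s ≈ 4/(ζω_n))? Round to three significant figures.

Dividing through by 5.89: denominator becomes s² + 0.3820 s + 0.1088.
So ω_n = √0.1088 = 0.330 rad/s and ζ = 0.3820/(2·0.330) = 0.579.
t_s ≈ 4/(ζω_n) = 20.9 s.

t_s ≈ 20.9 s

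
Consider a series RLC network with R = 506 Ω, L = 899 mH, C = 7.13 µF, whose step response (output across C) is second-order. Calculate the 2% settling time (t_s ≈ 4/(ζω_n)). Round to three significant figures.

For a series RLC circuit (capacitor voltage as output), ω_n = 1/√(LC) = 1/√(899 mH · 7.13 µF) = 395 rad/s.
ζ = (R/2)·√(C/L) = (506/2)·√(7.13 µF/899 mH) = 0.713.
t_s ≈ 4/(ζω_n) = 0.0142 s.

t_s ≈ 0.0142 s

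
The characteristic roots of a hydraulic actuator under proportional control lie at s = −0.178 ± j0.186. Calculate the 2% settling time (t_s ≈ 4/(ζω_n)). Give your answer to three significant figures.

For poles at −σ ± jω_d, ζω_n = σ = 0.178, so t_s ≈ 4/σ = 22.5 s.

t_s ≈ 22.5 s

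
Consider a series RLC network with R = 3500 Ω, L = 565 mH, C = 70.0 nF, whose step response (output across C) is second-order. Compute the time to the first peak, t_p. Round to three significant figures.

For a series RLC circuit (capacitor voltage as output), ω_n = 1/√(LC) = 1/√(565 mH · 70.0 nF) = 5030 rad/s.
ζ = (R/2)·√(C/L) = (3500/2)·√(70.0 nF/565 mH) = 0.616.
ω_d = 5030·√(1 − 0.616²) = 3960 rad/s. t_p = π/ω_d = 0.000793 s.

t_p ≈ 0.000793 s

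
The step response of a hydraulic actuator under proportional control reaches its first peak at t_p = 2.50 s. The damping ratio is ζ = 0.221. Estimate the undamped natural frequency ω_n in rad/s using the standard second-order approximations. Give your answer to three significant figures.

Peak time t_p = π/ω_d, so ω_d = π/t_p = π/2.50 = 1.26 rad/s.
ω_n = ω_d/√(1−ζ²) = 1.26/√0.951 = 1.29 rad/s.

ω_n ≈ 1.29 rad/s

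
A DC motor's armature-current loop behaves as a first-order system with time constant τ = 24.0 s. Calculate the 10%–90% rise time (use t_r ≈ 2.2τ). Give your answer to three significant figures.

t_r ≈ 2.2τ = 52.8 s.

t_r ≈ 52.8 s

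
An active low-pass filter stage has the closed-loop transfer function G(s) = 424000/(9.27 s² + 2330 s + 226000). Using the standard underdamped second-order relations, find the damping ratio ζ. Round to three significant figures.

Dividing through by 9.27: denominator becomes s² + 251.3 s + 24380.
So ω_n = √24380 = 156 rad/s and ζ = 251.3/(2·156) = 0.805.

ζ ≈ 0.805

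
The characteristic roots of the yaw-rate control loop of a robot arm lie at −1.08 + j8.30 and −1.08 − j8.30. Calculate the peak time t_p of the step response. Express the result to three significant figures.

t_p ≈ 0.379 s

t_p = π/ω_d with ω_d = 8.30 (the imaginary part), so t_p = 0.379 s.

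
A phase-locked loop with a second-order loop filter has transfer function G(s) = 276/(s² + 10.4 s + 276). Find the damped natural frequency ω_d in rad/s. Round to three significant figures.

ω_n = √276 = 16.6 rad/s; ζ = 10.4/(2·16.6) = 0.313.
ω_d = 16.6·√(1 − 0.313²) = 15.8 rad/s.

ω_d ≈ 15.8 rad/s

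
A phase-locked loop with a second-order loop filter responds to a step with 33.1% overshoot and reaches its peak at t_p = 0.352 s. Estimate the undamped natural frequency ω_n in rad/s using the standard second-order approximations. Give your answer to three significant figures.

ω_n ≈ 9.46 rad/s

From the overshoot, ζ = −ln(OS)/√(π²+ln²(OS)) = 0.332.
From t_p = π/ω_d, ω_d = π/0.352 = 8.92 rad/s, so ω_n = ω_d/√(1−ζ²) = 9.46 rad/s.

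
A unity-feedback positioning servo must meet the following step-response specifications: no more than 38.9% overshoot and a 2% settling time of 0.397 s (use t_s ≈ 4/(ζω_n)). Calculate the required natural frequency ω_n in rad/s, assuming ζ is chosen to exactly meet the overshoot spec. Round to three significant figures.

ζ = −ln(OS)/√(π² + (ln OS)²). With OS = 0.389, ln OS = −0.9442 and ζ = 0.9442/3.280 = 0.288.
Then ω_n = 4/(ζ t_s) = 4/(0.288 × 0.397) = 35.0 rad/s.

ω_n ≈ 35.0 rad/s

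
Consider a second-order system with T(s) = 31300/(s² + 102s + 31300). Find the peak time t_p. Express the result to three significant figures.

Matching coefficients with s² + 2ζω_n s + ω_n² gives ω_n² = 31300 ⇒ ω_n = 177 rad/s, and ζ = 102/(2ω_n) = 0.288.
ω_d = ω_n√(1−ζ²) = 169 rad/s. Then t_p = π/ω_d = 0.0185 s.

t_p ≈ 0.0185 s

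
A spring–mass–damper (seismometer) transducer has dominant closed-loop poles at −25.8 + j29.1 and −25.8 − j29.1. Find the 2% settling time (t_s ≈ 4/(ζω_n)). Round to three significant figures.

For poles at −σ ± jω_d, ζω_n = σ = 25.8, so t_s ≈ 4/σ = 0.155 s.

t_s ≈ 0.155 s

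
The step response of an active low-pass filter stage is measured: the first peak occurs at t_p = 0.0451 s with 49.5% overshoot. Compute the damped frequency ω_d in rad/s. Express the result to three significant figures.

ω_d ≈ 69.7 rad/s

t_p = π/ω_d, so ω_d = π/0.0451 = 69.7 rad/s.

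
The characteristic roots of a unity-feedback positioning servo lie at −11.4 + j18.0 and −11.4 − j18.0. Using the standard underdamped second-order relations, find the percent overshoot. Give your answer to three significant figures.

The poles are at −σ ± jω_d with σ = 11.4 and ω_d = 18.0, so ω_n = √(σ²+ω_d²) = 21.3 rad/s and ζ = σ/ω_n = 0.535.
Overshoot: exp(−π·0.535/√(1−0.535²)) = 0.137, i.e. 13.7%.

%OS ≈ 13.7%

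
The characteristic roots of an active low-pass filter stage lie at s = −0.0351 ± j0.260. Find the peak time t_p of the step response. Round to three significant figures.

t_p ≈ 12.1 s

t_p = π/ω_d with ω_d = 0.260 (the imaginary part), so t_p = 12.1 s.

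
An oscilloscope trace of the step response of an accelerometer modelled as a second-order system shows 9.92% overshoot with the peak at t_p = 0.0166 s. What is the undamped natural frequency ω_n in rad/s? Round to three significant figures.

ζ from %OS: ζ = |ln 0.0992|/√(π²+ln²0.0992) = 0.592.
t_p = π/ω_d ⇒ ω_d = 189 rad/s; then ω_n = ω_d/√(1−ζ²) = 235 rad/s.

ω_n ≈ 235 rad/s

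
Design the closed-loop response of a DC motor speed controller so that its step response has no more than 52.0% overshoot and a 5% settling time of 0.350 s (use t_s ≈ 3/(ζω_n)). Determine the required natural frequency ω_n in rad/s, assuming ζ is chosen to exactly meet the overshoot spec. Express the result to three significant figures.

Inverting the overshoot relation: ζ = |ln 0.520|/√(π² + ln²0.520) = 0.204.
From t_s ≈ 3/(ζω_n): ω_n = 3/(ζ·t_s) = 3/(0.204·0.350) = 42.1 rad/s.

ω_n ≈ 42.1 rad/s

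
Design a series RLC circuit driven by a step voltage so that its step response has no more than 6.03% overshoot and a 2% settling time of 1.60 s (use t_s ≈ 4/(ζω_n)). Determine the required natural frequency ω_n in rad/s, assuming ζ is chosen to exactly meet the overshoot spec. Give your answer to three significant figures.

From %OS = 100·exp(−πζ/√(1−ζ²)), invert to get ζ = −ln(OS)/√(π² + ln²(OS)) with OS = 0.0603.
−ln 0.0603 = 2.808, so ζ = 2.808/√(π² + 7.887) = 0.666.
Then ω_n = 4/(ζ t_s) = 4/(0.666 × 1.60) = 3.75 rad/s.

ω_n ≈ 3.75 rad/s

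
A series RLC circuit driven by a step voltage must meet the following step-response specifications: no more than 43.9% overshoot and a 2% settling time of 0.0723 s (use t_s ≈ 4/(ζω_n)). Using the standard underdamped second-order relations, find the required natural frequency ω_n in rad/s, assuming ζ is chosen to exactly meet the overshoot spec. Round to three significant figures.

ζ = −ln(OS)/√(π² + (ln OS)²). With OS = 0.439, ln OS = −0.8233 and ζ = 0.8233/3.248 = 0.253.
Then ω_n = 4/(ζ t_s) = 4/(0.253 × 0.0723) = 218 rad/s.

ω_n ≈ 218 rad/s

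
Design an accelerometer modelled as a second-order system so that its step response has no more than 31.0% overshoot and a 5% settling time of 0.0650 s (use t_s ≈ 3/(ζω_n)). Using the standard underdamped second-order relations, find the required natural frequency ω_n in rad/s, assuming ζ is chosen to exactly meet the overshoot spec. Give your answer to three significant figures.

ω_n ≈ 132 rad/s

ζ = −ln(OS)/√(π² + (ln OS)²). With OS = 0.310, ln OS = −1.171 and ζ = 1.171/3.353 = 0.349.
From t_s ≈ 3/(ζω_n): ω_n = 3/(ζ·t_s) = 3/(0.349·0.0650) = 132 rad/s.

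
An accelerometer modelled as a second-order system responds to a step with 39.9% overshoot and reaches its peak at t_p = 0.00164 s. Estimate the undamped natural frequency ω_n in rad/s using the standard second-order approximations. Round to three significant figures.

The overshoot fixes ζ = −ln(OS)/√(π²+ln²(OS)) = 0.281.
From t_p = π/ω_d, ω_d = π/0.00164 = 1920 rad/s, so ω_n = ω_d/√(1−ζ²) = 2000 rad/s.

ω_n ≈ 2000 rad/s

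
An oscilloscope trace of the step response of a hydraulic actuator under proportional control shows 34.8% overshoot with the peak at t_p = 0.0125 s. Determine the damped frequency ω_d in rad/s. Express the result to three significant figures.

ω_d ≈ 251 rad/s

t_p = π/ω_d, so ω_d = π/0.0125 = 251 rad/s.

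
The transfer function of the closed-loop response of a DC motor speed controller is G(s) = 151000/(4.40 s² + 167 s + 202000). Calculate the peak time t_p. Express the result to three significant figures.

Dividing through by 4.40: denominator becomes s² + 37.95 s + 45910.
So ω_n = √45910 = 214 rad/s and ζ = 37.95/(2·214) = 0.0886.
ω_d = ω_n√(1−ζ²) = 213 rad/s. t_p = π/ω_d = 0.0147 s.

t_p ≈ 0.0147 s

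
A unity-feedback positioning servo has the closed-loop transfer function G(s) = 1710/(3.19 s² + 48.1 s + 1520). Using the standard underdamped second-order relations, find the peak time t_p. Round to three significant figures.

Dividing through by 3.19: denominator becomes s² + 15.08 s + 476.5.
So ω_n = √476.5 = 21.8 rad/s and ζ = 15.08/(2·21.8) = 0.345.
The damped frequency ω_d = ω_n√(1−ζ²) = 20.5 rad/s. t_p = π/ω_d = 0.153 s.

t_p ≈ 0.153 s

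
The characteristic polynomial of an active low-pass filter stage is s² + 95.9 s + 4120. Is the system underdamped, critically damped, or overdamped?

underdamped

a² − 4b = 95.9² − 4·4120 < 0 (complex roots); the system is underdamped.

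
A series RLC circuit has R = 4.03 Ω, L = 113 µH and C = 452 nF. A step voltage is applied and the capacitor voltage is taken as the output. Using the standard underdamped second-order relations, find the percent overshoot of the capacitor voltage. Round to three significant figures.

For a series RLC circuit (capacitor voltage as output), ω_n = 1/√(LC) = 1/√(113 µH · 452 nF) = 140000 rad/s.
ζ = (R/2)·√(C/L) = (4.03/2)·√(452 nF/113 µH) = 0.127.
%OS = 100·exp(−πζ/√(1−ζ²)) = 66.8%.

%OS ≈ 66.8%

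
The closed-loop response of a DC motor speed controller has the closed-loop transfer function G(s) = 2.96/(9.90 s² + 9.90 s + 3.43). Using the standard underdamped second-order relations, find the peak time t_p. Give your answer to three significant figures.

Dividing through by 9.90: denominator becomes s² + 1.000 s + 0.3465.
So ω_n = √0.3465 = 0.589 rad/s and ζ = 1.000/(2·0.589) = 0.849.
ω_d = ω_n√(1−ζ²) = 0.311 rad/s. t_p = π/ω_d = 10.1 s.

t_p ≈ 10.1 s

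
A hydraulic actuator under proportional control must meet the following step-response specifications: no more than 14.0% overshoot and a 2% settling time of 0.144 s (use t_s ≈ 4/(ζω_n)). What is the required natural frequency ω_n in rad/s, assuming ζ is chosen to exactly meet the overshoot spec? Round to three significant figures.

ω_n ≈ 52.4 rad/s

ζ = −ln(OS)/√(π² + (ln OS)²). With OS = 0.140, ln OS = −1.966 and ζ = 1.966/3.706 = 0.531.
Then ω_n = 4/(ζ t_s) = 4/(0.531 × 0.144) = 52.4 rad/s.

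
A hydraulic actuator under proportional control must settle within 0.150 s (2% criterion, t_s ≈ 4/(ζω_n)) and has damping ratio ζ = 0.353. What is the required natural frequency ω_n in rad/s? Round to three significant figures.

Rearranging t_s ≈ 4/(ζω_n) gives ω_n = 4/(ζ·t_s) = 4/(0.353 × 0.150) = 75.5 rad/s.

ω_n ≈ 75.5 rad/s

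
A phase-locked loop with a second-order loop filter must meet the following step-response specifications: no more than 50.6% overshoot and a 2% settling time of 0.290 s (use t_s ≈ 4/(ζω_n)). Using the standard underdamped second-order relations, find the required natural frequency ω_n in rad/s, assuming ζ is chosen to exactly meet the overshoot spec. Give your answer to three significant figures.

ω_n ≈ 65.1 rad/s

ζ = −ln(OS)/√(π² + (ln OS)²). With OS = 0.506, ln OS = −0.6812 and ζ = 0.6812/3.215 = 0.212.
Then ω_n = 4/(ζ t_s) = 4/(0.212 × 0.290) = 65.1 rad/s.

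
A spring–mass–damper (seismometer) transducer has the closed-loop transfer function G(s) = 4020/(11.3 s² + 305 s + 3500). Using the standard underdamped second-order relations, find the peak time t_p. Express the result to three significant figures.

t_p ≈ 0.278 s

Dividing through by 11.3: denominator becomes s² + 26.99 s + 309.7.
So ω_n = √309.7 = 17.6 rad/s and ζ = 26.99/(2·17.6) = 0.767.
The damped frequency ω_d = ω_n√(1−ζ²) = 11.3 rad/s. t_p = π/ω_d = 0.278 s.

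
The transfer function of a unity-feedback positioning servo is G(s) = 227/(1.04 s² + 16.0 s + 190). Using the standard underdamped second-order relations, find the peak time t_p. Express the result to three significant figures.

t_p ≈ 0.283 s

Dividing through by 1.04: denominator becomes s² + 15.38 s + 182.7.
So ω_n = √182.7 = 13.5 rad/s and ζ = 15.38/(2·13.5) = 0.569.
ω_d = 13.5·√(1 − 0.569²) = 11.1 rad/s. t_p = π/ω_d = 0.283 s.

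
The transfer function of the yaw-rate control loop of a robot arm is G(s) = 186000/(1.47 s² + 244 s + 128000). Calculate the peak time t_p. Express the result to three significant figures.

Dividing through by 1.47: denominator becomes s² + 166.0 s + 87070.
So ω_n = √87070 = 295 rad/s and ζ = 166.0/(2·295) = 0.281.
ω_d = 295·√(1 − 0.281²) = 283 rad/s. t_p = π/ω_d = 0.0111 s.

t_p ≈ 0.0111 s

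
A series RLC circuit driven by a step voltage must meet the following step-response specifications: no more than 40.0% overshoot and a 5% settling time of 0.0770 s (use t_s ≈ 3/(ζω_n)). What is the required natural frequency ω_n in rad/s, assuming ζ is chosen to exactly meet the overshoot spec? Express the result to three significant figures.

Inverting the overshoot relation: ζ = |ln 0.400|/√(π² + ln²0.400) = 0.280.
From t_s ≈ 3/(ζω_n): ω_n = 3/(ζ·t_s) = 3/(0.280·0.0770) = 139 rad/s.

ω_n ≈ 139 rad/s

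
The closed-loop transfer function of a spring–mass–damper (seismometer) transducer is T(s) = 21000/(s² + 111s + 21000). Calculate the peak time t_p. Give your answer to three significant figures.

t_p ≈ 0.0235 s

Matching coefficients with s² + 2ζω_n s + ω_n² gives ω_n² = 21000 ⇒ ω_n = 145 rad/s, and ζ = 111/(2ω_n) = 0.383.
The damped frequency ω_d = ω_n√(1−ζ²) = 134 rad/s. Then t_p = π/ω_d = 0.0235 s.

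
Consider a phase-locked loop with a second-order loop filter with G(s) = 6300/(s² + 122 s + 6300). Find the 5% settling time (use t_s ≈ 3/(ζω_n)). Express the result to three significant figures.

t_s ≈ 0.0492 s

Comparing the denominator to s² + 2ζω_n s + ω_n²: ω_n = √6300 = 79.4 rad/s, and 2ζω_n = 122 so ζ = 122/(2·79.4) = 0.769.
t_s ≈ 3/(ζω_n) = 3/(0.769·79.4) = 0.0492 s.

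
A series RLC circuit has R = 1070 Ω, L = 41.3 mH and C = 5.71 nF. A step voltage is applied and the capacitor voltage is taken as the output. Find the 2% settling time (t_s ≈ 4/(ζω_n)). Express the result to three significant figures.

t_s ≈ 0.000309 s

For a series RLC circuit (capacitor voltage as output), ω_n = 1/√(LC) = 1/√(41.3 mH · 5.71 nF) = 65100 rad/s.
ζ = (R/2)·√(C/L) = (1070/2)·√(5.71 nF/41.3 mH) = 0.199.
t_s ≈ 4/(ζω_n) = 0.000309 s.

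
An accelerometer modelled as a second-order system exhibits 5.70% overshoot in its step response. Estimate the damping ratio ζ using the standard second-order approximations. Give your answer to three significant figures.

ζ ≈ 0.674

ζ = −ln(OS)/√(π² + (ln OS)²). With OS = 0.0570, ln OS = −2.865 and ζ = 2.865/4.252 = 0.674.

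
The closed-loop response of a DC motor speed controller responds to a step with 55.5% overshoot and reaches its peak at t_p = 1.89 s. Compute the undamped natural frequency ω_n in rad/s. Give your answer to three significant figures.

ω_n ≈ 1.69 rad/s

The overshoot fixes ζ = −ln(OS)/√(π²+ln²(OS)) = 0.184.
t_p = π/ω_d ⇒ ω_d = 1.66 rad/s; then ω_n = ω_d/√(1−ζ²) = 1.69 rad/s.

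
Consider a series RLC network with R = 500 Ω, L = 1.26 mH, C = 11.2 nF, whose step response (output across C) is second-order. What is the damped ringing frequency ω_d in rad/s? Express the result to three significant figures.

For a series RLC circuit (capacitor voltage as output), ω_n = 1/√(LC) = 1/√(1.26 mH · 11.2 nF) = 266000 rad/s.
ζ = (R/2)·√(C/L) = (500/2)·√(11.2 nF/1.26 mH) = 0.745.
ω_d = 266000·√(1 − 0.745²) = 177000 rad/s.

ω_d ≈ 177000 rad/s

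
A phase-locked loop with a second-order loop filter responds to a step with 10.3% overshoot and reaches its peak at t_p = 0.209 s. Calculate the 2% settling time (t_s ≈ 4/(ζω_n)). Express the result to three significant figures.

t_s ≈ 0.368 s

The overshoot fixes ζ = −ln(OS)/√(π²+ln²(OS)) = 0.586.
t_p = π/ω_d ⇒ ω_d = 15.0 rad/s; then ω_n = ω_d/√(1−ζ²) = 18.6 rad/s.
t_s ≈ 4/(ζω_n) = 4/(0.586·18.6) = 0.368 s.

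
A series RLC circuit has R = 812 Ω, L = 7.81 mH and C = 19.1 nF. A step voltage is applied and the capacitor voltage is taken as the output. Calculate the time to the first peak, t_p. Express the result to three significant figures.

For a series RLC circuit (capacitor voltage as output), ω_n = 1/√(LC) = 1/√(7.81 mH · 19.1 nF) = 81900 rad/s.
ζ = (R/2)·√(C/L) = (812/2)·√(19.1 nF/7.81 mH) = 0.635.
ω_d = 81900·√(1 − 0.635²) = 63300 rad/s. t_p = π/ω_d = 0.0000497 s.

t_p ≈ 0.0000497 s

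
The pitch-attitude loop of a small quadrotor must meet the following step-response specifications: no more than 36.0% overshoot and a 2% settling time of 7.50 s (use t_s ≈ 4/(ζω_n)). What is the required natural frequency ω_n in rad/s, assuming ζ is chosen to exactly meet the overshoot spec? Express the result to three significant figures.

ω_n ≈ 1.72 rad/s

Inverting the overshoot relation: ζ = |ln 0.360|/√(π² + ln²0.360) = 0.309.
Then ω_n = 4/(ζ t_s) = 4/(0.309 × 7.50) = 1.72 rad/s.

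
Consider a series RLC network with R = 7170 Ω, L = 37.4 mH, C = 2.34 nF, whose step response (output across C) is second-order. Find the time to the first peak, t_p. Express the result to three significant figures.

t_p ≈ 0.0000664 s

For a series RLC circuit (capacitor voltage as output), ω_n = 1/√(LC) = 1/√(37.4 mH · 2.34 nF) = 107000 rad/s.
ζ = (R/2)·√(C/L) = (7170/2)·√(2.34 nF/37.4 mH) = 0.897.
The damped frequency ω_d = ω_n√(1−ζ²) = 47300 rad/s. t_p = π/ω_d = 0.0000664 s.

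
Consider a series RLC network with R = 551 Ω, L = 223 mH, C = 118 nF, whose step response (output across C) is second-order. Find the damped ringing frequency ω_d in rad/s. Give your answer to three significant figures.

For a series RLC circuit (capacitor voltage as output), ω_n = 1/√(LC) = 1/√(223 mH · 118 nF) = 6160 rad/s.
ζ = (R/2)·√(C/L) = (551/2)·√(118 nF/223 mH) = 0.200.
The damped frequency ω_d = ω_n√(1−ζ²) = 6040 rad/s.

ω_d ≈ 6040 rad/s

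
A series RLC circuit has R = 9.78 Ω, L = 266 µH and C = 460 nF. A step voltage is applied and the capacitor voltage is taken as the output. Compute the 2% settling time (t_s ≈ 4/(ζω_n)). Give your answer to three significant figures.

For a series RLC circuit (capacitor voltage as output), ω_n = 1/√(LC) = 1/√(266 µH · 460 nF) = 90400 rad/s.
ζ = (R/2)·√(C/L) = (9.78/2)·√(460 nF/266 µH) = 0.203.
t_s ≈ 4/(ζω_n) = 0.000218 s.

t_s ≈ 0.000218 s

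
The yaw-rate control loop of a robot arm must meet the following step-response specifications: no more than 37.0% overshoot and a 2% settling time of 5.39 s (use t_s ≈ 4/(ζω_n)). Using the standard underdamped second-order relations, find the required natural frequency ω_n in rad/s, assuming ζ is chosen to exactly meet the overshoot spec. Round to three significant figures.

ζ = −ln(OS)/√(π² + (ln OS)²). With OS = 0.370, ln OS = −0.9943 and ζ = 0.9943/3.295 = 0.302.
From t_s ≈ 4/(ζω_n): ω_n = 4/(ζ·t_s) = 4/(0.302·5.39) = 2.46 rad/s.

ω_n ≈ 2.46 rad/s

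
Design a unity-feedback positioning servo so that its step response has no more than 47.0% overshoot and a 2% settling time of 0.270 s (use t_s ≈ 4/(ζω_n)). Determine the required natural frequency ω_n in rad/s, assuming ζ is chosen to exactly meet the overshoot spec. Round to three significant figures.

Inverting the overshoot relation: ζ = |ln 0.470|/√(π² + ln²0.470) = 0.234.
From t_s ≈ 4/(ζω_n): ω_n = 4/(ζ·t_s) = 4/(0.234·0.270) = 63.4 rad/s.

ω_n ≈ 63.4 rad/s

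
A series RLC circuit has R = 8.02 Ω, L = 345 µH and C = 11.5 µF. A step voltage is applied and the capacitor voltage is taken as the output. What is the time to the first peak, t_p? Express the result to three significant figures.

t_p ≈ 0.000291 s

For a series RLC circuit (capacitor voltage as output), ω_n = 1/√(LC) = 1/√(345 µH · 11.5 µF) = 15900 rad/s.
ζ = (R/2)·√(C/L) = (8.02/2)·√(11.5 µF/345 µH) = 0.732.
ω_d = 15900·√(1 − 0.732²) = 10800 rad/s. t_p = π/ω_d = 0.000291 s.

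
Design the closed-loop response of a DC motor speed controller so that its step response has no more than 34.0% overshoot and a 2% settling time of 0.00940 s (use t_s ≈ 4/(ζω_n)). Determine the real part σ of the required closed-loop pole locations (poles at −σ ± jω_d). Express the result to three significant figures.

The settling-time spec alone fixes σ = ζω_n = 4/t_s = 4/0.00940 = 426.
(Overshoot then fixes ζ = 0.325 and hence ω_d = σ·√(1−ζ²)/ζ = 1240 rad/s.)

σ ≈ 426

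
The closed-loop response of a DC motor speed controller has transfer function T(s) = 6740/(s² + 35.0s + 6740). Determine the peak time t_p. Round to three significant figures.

t_p ≈ 0.0392 s

Matching coefficients with s² + 2ζω_n s + ω_n² gives ω_n² = 6740 ⇒ ω_n = 82.1 rad/s, and ζ = 35.0/(2ω_n) = 0.213.
ω_d = ω_n√(1−ζ²) = 80.2 rad/s. Then t_p = π/ω_d = 0.0392 s.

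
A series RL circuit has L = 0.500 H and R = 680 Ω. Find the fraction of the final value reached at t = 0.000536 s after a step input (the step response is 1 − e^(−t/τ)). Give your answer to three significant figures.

τ = L/R = 0.500/680 = 0.000735 s.
y(t)/y_∞ = 1 − e^(−t/τ) = 1 − e^(−0.000536/0.000735) = 1 − e^(−0.729) = 0.518.

y/y_∞ ≈ 0.518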